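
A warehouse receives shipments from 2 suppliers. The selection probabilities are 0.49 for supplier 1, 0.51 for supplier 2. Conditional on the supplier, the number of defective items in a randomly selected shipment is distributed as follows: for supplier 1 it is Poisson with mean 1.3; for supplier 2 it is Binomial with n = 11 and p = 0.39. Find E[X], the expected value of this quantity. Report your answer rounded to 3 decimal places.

2.825

Component means — 1: 1.3; 2: 4.29.
E[X] = 0.49·1.3 + 0.51·4.29 = 2.8249.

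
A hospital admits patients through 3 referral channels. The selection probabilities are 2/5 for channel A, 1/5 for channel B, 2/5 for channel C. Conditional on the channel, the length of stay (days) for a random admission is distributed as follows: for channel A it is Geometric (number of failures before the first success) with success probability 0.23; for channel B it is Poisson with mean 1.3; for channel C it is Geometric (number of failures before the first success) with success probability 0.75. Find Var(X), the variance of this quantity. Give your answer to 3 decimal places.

Per component, A: μ=3.34783, E[X²]=25.7637; B: μ=1.3, E[X²]=2.99; C: μ=0.333333, E[X²]=0.555556.
E[X] = 0.4·3.34783 + 0.2·1.3 + 0.4·0.333333 = 1.73246.
E[X²] = 0.4·25.7637 + 0.2·2.99 + 0.4·0.555556 = 11.1257.
Var(X) = E[X²] − (E[X])² = 11.1257 − 3.00143 = 8.12427.

8.124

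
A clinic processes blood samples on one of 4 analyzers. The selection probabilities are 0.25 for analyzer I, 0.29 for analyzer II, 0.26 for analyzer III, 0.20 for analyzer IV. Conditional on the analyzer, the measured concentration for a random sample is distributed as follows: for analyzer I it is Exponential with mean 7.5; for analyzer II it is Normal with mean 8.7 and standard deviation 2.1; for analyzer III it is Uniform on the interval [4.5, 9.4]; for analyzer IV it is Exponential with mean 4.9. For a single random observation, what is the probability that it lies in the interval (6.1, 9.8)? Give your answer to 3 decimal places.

0.420

Conditional on each analyzer, P(6.1 < X < 9.8): I: 0.172657; II: 0.591954; III: 0.673469; IV: 0.152635.
By total probability, P(6.1 < X < 9.8) = 0.25·0.172657 + 0.29·0.591954 + 0.26·0.673469 + 0.2·0.152635 = 0.42046.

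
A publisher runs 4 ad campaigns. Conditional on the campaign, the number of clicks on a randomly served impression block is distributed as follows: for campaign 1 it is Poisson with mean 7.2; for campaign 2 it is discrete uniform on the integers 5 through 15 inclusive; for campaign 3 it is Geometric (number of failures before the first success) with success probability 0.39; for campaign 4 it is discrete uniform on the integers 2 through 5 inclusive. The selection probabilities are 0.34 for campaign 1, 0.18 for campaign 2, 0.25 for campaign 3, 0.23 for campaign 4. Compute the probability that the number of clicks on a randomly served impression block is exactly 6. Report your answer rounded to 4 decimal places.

Conditional on each campaign, P(X = 6): 1: 0.144458; 2: 0.0909091; 3: 0.0200929; 4: 0.
By total probability, P(X = 6) = 0.34·0.144458 + 0.18·0.0909091 + 0.25·0.0200929 + 0.23·0 = 0.0705027.

0.0705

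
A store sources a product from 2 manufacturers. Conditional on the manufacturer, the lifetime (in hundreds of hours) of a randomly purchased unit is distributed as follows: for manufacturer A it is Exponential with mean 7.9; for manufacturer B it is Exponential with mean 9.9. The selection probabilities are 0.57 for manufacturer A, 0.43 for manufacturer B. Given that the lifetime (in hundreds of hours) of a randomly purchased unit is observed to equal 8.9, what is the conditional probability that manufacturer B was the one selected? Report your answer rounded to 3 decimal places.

Likelihoods f(8.9 | ·): A: 0.0410303; B: 0.0411091.
Posterior ∝ prior × likelihood. Numerator for B: 0.43·0.0411091 = 0.0176769.
Normalizing constant: 0.57·0.0410303 + 0.43·0.0411091 = 0.0410642.
P(B | observation) = 0.0176769 / 0.0410642 = 0.430471.

0.430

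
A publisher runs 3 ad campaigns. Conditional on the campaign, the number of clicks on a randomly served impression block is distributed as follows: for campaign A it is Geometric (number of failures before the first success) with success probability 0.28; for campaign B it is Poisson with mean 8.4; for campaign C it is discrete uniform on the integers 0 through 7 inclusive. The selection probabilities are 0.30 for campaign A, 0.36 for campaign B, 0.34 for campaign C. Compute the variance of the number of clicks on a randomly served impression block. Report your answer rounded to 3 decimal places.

14.260

Per component, A: μ=2.57143, E[X²]=15.7959; B: μ=8.4, E[X²]=78.96; C: μ=3.5, E[X²]=17.5.
E[X] = 0.3·2.57143 + 0.36·8.4 + 0.34·3.5 = 4.98543.
E[X²] = 0.3·15.7959 + 0.36·78.96 + 0.34·17.5 = 39.1144.
Var(X) = E[X²] − (E[X])² = 39.1144 − 24.8545 = 14.2599.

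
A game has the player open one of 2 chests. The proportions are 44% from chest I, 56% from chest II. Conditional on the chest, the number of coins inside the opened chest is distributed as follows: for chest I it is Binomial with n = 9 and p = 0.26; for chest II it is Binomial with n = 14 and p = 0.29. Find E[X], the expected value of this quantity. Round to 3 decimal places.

Component means — I: 2.34; II: 4.06.
E[X] = 0.44·2.34 + 0.56·4.06 = 3.3032.

3.303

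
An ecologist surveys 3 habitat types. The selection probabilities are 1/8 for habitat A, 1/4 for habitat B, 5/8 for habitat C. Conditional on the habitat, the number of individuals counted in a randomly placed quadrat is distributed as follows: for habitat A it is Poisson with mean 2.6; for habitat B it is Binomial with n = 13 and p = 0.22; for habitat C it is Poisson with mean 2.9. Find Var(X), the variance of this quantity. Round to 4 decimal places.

2.7046

Per component, A: μ=2.6, E[X²]=9.36; B: μ=2.86, E[X²]=10.4104; C: μ=2.9, E[X²]=11.31.
E[X] = 0.125·2.6 + 0.25·2.86 + 0.625·2.9 = 2.8525.
E[X²] = 0.125·9.36 + 0.25·10.4104 + 0.625·11.31 = 10.8414.
Var(X) = E[X²] − (E[X])² = 10.8414 − 8.13676 = 2.70459.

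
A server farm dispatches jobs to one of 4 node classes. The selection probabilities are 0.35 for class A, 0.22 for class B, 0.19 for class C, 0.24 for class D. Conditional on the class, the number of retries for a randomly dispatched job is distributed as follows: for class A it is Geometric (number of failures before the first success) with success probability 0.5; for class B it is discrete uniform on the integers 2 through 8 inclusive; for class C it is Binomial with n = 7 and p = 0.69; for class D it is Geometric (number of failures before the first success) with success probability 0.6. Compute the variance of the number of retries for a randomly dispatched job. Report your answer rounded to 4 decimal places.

6.1310

Per component, A: μ=1, E[X²]=3; B: μ=5, E[X²]=29; C: μ=4.83, E[X²]=24.8262; D: μ=0.666667, E[X²]=1.55556.
E[X] = 0.35·1 + 0.22·5 + 0.19·4.83 + 0.24·0.666667 = 2.5277.
E[X²] = 0.35·3 + 0.22·29 + 0.19·24.8262 + 0.24·1.55556 = 12.5203.
Var(X) = E[X²] − (E[X])² = 12.5203 − 6.38927 = 6.13104.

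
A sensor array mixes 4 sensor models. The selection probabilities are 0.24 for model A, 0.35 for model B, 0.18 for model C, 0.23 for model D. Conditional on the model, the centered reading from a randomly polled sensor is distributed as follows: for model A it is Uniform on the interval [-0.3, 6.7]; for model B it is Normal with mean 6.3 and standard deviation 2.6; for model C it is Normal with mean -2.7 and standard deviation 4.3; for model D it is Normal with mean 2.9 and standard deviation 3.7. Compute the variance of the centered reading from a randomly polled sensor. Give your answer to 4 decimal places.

Per component, A: μ=3.2, E[X²]=14.3233; B: μ=6.3, E[X²]=46.45; C: μ=-2.7, E[X²]=25.78; D: μ=2.9, E[X²]=22.1.
E[X] = 0.24·3.2 + 0.35·6.3 + 0.18·-2.7 + 0.23·2.9 = 3.154.
E[X²] = 0.24·14.3233 + 0.35·46.45 + 0.18·25.78 + 0.23·22.1 = 29.4185.
Var(X) = E[X²] − (E[X])² = 29.4185 − 9.94772 = 19.4708.

19.4708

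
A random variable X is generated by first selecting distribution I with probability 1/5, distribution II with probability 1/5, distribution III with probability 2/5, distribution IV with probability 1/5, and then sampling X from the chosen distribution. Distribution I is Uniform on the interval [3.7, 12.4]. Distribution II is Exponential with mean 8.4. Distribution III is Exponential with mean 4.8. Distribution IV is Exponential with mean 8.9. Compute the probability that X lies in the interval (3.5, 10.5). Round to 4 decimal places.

Conditional on each component, P(3.5 < X < 10.5): I: 0.781609; II: 0.372736; III: 0.370114; IV: 0.367507.
By total probability, P(3.5 < X < 10.5) = 0.2·0.781609 + 0.2·0.372736 + 0.4·0.370114 + 0.2·0.367507 = 0.452416.

0.4524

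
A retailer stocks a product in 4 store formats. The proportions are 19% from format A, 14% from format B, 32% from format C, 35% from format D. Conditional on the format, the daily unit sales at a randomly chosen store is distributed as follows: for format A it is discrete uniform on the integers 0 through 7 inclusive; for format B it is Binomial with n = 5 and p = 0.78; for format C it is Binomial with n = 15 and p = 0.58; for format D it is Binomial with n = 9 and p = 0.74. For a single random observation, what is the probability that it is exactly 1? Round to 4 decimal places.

Conditional on each format, P(X = 1): A: 0.125; B: 0.00913598; C: 4.62391e-05; D: 0.000139079.
By total probability, P(X = 1) = 0.19·0.125 + 0.14·0.00913598 + 0.32·4.62391e-05 + 0.35·0.000139079 = 0.0250925.

0.0251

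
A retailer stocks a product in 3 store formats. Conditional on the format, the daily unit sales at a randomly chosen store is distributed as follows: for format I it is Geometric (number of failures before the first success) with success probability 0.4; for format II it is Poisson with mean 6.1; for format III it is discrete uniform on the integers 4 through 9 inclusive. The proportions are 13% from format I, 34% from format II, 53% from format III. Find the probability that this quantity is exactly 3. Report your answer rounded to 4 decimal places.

Conditional on each format, P(X = 3): I: 0.0864; II: 0.0848481; III: 0.
By total probability, P(X = 3) = 0.13·0.0864 + 0.34·0.0848481 + 0.53·0 = 0.0400803.

0.0401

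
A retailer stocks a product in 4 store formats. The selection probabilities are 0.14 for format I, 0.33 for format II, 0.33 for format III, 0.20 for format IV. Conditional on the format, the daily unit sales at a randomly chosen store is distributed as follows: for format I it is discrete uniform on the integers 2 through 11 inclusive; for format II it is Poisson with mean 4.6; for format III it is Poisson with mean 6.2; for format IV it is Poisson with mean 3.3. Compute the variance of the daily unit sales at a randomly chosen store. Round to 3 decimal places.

Per component, I: μ=6.5, E[X²]=50.5; II: μ=4.6, E[X²]=25.76; III: μ=6.2, E[X²]=44.64; IV: μ=3.3, E[X²]=14.19.
E[X] = 0.14·6.5 + 0.33·4.6 + 0.33·6.2 + 0.2·3.3 = 5.134.
E[X²] = 0.14·50.5 + 0.33·25.76 + 0.33·44.64 + 0.2·14.19 = 33.14.
Var(X) = E[X²] − (E[X])² = 33.14 − 26.358 = 6.78204.

6.782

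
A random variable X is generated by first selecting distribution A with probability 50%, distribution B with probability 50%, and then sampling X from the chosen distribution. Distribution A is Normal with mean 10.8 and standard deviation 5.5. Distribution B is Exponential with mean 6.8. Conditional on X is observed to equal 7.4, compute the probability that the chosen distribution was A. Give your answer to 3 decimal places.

Likelihoods f(7.4 | ·): A: 0.059919; B: 0.0495309.
Posterior ∝ prior × likelihood. Numerator for A: 0.5·0.059919 = 0.0299595.
Normalizing constant: 0.5·0.059919 + 0.5·0.0495309 = 0.054725.
P(A | observation) = 0.0299595 / 0.054725 = 0.547456.

0.547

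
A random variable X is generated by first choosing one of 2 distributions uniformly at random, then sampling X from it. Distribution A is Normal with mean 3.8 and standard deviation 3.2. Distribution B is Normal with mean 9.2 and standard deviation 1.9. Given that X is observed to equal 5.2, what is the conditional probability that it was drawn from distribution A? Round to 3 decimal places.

0.832

Likelihoods f(5.2 | ·): A: 0.113291; B: 0.0228945.
Posterior ∝ prior × likelihood. Numerator for A: 0.5·0.113291 = 0.0566457.
Normalizing constant: 0.5·0.113291 + 0.5·0.0228945 = 0.0680929.
P(A | observation) = 0.0566457 / 0.0680929 = 0.831888.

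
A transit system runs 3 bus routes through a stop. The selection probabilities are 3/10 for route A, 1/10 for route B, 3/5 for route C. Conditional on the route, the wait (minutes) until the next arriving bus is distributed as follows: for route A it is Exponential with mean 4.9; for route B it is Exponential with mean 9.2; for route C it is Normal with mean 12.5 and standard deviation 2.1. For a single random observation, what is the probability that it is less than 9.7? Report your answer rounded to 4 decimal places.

Conditional on each route, P(X < 9.7): A: 0.861874; B: 0.65158; C: 0.0912112.
By total probability, P(X < 9.7) = 0.3·0.861874 + 0.1·0.65158 + 0.6·0.0912112 = 0.378447.

0.3784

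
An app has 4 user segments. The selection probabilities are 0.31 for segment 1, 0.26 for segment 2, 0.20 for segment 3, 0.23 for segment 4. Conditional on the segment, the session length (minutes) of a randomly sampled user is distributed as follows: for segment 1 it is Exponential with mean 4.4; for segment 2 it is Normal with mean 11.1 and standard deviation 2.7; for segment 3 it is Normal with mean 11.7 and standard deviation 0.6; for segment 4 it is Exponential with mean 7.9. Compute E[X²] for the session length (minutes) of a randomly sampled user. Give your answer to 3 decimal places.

102.092

For each component E[X²] = Var + (mean)², giving 1: 38.72; 2: 130.5; 3: 137.25; 4: 124.82.
Overall E[X²] = 0.31·38.72 + 0.26·130.5 + 0.2·137.25 + 0.23·124.82 = 102.092.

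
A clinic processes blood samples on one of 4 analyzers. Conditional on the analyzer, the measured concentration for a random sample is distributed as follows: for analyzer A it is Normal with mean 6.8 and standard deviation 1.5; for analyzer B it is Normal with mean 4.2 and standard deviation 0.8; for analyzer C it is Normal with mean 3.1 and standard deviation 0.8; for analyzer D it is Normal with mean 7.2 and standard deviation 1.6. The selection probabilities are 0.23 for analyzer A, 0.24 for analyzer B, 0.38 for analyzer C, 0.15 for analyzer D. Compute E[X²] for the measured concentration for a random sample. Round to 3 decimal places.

27.595

For each component E[X²] = Var + (mean)², giving A: 48.49; B: 18.28; C: 10.25; D: 54.4.
Overall E[X²] = 0.23·48.49 + 0.24·18.28 + 0.38·10.25 + 0.15·54.4 = 27.5949.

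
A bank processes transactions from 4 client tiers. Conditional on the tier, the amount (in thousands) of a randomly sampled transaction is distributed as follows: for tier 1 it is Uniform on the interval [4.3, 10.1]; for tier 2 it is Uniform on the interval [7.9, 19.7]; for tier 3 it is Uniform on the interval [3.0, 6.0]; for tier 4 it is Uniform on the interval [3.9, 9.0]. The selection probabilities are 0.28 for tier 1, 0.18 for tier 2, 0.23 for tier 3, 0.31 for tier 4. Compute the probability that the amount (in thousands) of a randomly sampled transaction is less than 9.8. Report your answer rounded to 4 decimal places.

0.8345

Conditional on each tier, P(X < 9.8): 1: 0.948276; 2: 0.161017; 3: 1; 4: 1.
By total probability, P(X < 9.8) = 0.28·0.948276 + 0.18·0.161017 + 0.23·1 + 0.31·1 = 0.8345.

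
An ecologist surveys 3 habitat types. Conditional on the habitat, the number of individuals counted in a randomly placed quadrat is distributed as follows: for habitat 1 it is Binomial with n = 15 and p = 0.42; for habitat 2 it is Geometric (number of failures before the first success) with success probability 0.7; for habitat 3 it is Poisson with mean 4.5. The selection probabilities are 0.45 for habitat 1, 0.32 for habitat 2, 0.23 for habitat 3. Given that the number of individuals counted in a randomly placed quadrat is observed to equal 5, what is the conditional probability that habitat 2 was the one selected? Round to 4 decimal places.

Likelihoods P(X=5 | ·): 1: 0.169076; 2: 0.001701; 3: 0.170827.
Posterior ∝ prior × likelihood. Numerator for 2: 0.32·0.001701 = 0.00054432.
Normalizing constant: 0.45·0.169076 + 0.32·0.001701 + 0.23·0.170827 = 0.115919.
P(2 | observation) = 0.00054432 / 0.115919 = 0.00469571.

0.0047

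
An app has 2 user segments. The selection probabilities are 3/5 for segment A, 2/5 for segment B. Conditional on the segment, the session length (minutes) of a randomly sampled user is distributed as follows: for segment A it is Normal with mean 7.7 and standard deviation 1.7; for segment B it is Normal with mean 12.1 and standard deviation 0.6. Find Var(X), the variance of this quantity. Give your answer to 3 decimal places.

6.524

Per component, A: μ=7.7, E[X²]=62.18; B: μ=12.1, E[X²]=146.77.
E[X] = 0.6·7.7 + 0.4·12.1 = 9.46.
E[X²] = 0.6·62.18 + 0.4·146.77 = 96.016.
Var(X) = E[X²] − (E[X])² = 96.016 − 89.4916 = 6.5244.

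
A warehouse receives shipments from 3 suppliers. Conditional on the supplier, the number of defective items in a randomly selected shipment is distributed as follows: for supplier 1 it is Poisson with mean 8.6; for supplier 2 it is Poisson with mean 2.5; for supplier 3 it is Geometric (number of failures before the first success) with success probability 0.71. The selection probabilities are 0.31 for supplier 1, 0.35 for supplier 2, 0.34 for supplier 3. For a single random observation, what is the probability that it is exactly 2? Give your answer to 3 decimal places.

0.112

Conditional on each supplier, P(X = 2): 1: 0.00680823; 2: 0.256516; 3: 0.059711.
By total probability, P(X = 2) = 0.31·0.00680823 + 0.35·0.256516 + 0.34·0.059711 = 0.112193.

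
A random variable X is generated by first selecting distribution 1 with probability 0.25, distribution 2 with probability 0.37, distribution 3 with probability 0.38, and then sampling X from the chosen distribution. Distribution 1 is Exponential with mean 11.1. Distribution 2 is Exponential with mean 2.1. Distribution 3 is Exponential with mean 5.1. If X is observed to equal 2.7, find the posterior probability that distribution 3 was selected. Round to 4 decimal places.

Likelihoods f(2.7 | ·): 1: 0.0706379; 2: 0.131644; 3: 0.115481.
Posterior ∝ prior × likelihood. Numerator for 3: 0.38·0.115481 = 0.0438826.
Normalizing constant: 0.25·0.0706379 + 0.37·0.131644 + 0.38·0.115481 = 0.110251.
P(3 | observation) = 0.0438826 / 0.110251 = 0.398027.

0.3980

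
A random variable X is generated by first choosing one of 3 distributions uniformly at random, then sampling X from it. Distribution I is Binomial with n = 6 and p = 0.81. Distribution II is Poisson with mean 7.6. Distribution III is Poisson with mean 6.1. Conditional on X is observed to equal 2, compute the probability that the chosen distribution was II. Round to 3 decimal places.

Likelihoods P(X=2 | ·): I: 0.0128255; II: 0.014453; III: 0.0417286.
Posterior ∝ prior × likelihood. Numerator for II: 0.333333·0.014453 = 0.00481768.
Normalizing constant: 0.333333·0.0128255 + 0.333333·0.014453 + 0.333333·0.0417286 = 0.0230024.
P(II | observation) = 0.00481768 / 0.0230024 = 0.209443.

0.209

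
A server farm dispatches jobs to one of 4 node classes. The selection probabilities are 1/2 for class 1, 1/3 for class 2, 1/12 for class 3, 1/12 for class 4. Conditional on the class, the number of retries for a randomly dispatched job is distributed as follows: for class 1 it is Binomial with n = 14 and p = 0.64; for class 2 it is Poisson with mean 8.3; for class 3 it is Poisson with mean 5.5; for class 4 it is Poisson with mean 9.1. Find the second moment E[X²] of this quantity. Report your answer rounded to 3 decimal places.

For each component E[X²] = Var + (mean)², giving 1: 83.5072; 2: 77.19; 3: 35.75; 4: 91.91.
Overall E[X²] = 0.5·83.5072 + 0.333333·77.19 + 0.0833333·35.75 + 0.0833333·91.91 = 78.1219.

78.122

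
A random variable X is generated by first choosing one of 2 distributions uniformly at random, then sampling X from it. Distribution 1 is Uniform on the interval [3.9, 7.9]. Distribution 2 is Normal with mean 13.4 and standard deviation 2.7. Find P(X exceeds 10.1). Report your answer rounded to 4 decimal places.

0.4446

Conditional on each component, P(X > 10.1): 1: 0; 2: 0.889188.
By total probability, P(X > 10.1) = 0.5·0 + 0.5·0.889188 = 0.444594.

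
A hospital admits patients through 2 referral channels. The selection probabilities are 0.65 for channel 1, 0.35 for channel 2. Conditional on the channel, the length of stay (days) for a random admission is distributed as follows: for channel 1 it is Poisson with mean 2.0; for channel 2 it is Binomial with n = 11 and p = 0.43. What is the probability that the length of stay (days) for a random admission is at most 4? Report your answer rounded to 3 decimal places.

Conditional on each channel, P(X ≤ 4): 1: 0.947347; 2: 0.450511.
By total probability, P(X ≤ 4) = 0.65·0.947347 + 0.35·0.450511 = 0.773455.

0.773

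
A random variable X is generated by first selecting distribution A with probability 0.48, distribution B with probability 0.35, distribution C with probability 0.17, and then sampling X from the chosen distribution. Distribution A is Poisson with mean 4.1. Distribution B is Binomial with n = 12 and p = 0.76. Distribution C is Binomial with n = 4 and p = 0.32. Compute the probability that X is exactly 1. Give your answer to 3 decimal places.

0.101

Conditional on each component, P(X = 1): A: 0.067948; B: 1.38777e-06; C: 0.402473.
By total probability, P(X = 1) = 0.48·0.067948 + 0.35·1.38777e-06 + 0.17·0.402473 = 0.101036.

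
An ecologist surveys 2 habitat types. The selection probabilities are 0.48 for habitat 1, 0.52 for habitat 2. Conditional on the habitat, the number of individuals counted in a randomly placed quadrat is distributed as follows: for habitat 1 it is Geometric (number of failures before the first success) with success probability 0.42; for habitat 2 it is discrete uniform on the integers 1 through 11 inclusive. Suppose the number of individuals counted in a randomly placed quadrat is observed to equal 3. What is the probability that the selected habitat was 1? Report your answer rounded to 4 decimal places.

Likelihoods P(X=3 | ·): 1: 0.081947; 2: 0.0909091.
Posterior ∝ prior × likelihood. Numerator for 1: 0.48·0.081947 = 0.0393346.
Normalizing constant: 0.48·0.081947 + 0.52·0.0909091 = 0.0866073.
P(1 | observation) = 0.0393346 / 0.0866073 = 0.454172.

0.4542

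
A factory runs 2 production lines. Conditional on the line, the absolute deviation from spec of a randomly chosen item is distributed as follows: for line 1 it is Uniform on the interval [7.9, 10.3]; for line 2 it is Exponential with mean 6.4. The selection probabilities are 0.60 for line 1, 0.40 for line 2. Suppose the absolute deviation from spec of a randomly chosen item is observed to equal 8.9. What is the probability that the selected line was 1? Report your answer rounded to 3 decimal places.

0.941

Likelihoods f(8.9 | ·): 1: 0.416667; 2: 0.0388937.
Posterior ∝ prior × likelihood. Numerator for 1: 0.6·0.416667 = 0.25.
Normalizing constant: 0.6·0.416667 + 0.4·0.0388937 = 0.265557.
P(1 | observation) = 0.25 / 0.265557 = 0.941416.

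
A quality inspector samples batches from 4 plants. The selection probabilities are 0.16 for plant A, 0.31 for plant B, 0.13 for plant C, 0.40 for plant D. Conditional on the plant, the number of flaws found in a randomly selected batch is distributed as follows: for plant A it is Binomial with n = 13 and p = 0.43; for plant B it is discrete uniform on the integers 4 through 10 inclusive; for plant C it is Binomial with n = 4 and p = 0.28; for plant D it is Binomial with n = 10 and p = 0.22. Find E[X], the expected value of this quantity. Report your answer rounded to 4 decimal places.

4.0900

Component means — A: 5.59; B: 7; C: 1.12; D: 2.2.
E[X] = 0.16·5.59 + 0.31·7 + 0.13·1.12 + 0.4·2.2 = 4.09.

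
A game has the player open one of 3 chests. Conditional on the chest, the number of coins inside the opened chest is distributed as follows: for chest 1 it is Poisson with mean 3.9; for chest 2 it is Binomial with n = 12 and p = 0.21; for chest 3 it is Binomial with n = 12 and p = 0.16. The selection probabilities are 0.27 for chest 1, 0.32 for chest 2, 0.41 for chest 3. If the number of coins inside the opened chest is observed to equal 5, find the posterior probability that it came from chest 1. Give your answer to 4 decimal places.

0.5786

Likelihoods P(X=5 | ·): 1: 0.152193; 2: 0.0621171; 3: 0.0245064.
Posterior ∝ prior × likelihood. Numerator for 1: 0.27·0.152193 = 0.041092.
Normalizing constant: 0.27·0.152193 + 0.32·0.0621171 + 0.41·0.0245064 = 0.0710171.
P(1 | observation) = 0.041092 / 0.0710171 = 0.578621.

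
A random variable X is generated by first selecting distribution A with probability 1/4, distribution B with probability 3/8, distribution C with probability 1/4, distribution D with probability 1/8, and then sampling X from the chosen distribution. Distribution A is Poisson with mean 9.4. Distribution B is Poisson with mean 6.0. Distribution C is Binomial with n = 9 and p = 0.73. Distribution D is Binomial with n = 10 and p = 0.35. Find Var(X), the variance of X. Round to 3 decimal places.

8.618

Per component, A: μ=9.4, E[X²]=97.76; B: μ=6, E[X²]=42; C: μ=6.57, E[X²]=44.9388; D: μ=3.5, E[X²]=14.525.
E[X] = 0.25·9.4 + 0.375·6 + 0.25·6.57 + 0.125·3.5 = 6.68.
E[X²] = 0.25·97.76 + 0.375·42 + 0.25·44.9388 + 0.125·14.525 = 53.2403.
Var(X) = E[X²] − (E[X])² = 53.2403 − 44.6224 = 8.61793.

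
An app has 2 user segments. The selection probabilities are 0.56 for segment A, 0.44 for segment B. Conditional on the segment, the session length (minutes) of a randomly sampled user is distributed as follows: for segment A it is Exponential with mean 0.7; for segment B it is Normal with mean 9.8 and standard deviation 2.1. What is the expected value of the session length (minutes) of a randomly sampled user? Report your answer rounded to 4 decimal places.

Component means — A: 0.7; B: 9.8.
E[X] = 0.56·0.7 + 0.44·9.8 = 4.704.

4.7040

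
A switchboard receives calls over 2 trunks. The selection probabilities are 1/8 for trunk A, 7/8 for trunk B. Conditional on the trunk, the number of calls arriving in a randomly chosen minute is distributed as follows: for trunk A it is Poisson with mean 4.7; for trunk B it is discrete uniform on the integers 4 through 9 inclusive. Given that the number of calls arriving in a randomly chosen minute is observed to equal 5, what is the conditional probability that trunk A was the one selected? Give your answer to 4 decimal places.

Likelihoods P(X=5 | ·): A: 0.17383; B: 0.166667.
Posterior ∝ prior × likelihood. Numerator for A: 0.125·0.17383 = 0.0217287.
Normalizing constant: 0.125·0.17383 + 0.875·0.166667 = 0.167562.
P(A | observation) = 0.0217287 / 0.167562 = 0.129676.

0.1297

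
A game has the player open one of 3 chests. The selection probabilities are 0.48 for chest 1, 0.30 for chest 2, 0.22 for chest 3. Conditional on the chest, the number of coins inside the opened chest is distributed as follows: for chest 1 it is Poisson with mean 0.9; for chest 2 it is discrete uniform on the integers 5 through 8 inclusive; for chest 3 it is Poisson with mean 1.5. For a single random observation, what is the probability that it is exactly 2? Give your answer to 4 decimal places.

Conditional on each chest, P(X = 2): 1: 0.164661; 2: 0; 3: 0.251021.
By total probability, P(X = 2) = 0.48·0.164661 + 0.3·0 + 0.22·0.251021 = 0.134262.

0.1343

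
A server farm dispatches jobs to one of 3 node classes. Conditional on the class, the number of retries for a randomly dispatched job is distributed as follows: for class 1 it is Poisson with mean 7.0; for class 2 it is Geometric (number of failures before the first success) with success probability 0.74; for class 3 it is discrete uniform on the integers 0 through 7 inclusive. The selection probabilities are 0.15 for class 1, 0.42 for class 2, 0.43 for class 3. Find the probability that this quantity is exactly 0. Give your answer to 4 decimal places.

0.3647

Conditional on each class, P(X = 0): 1: 0.000911882; 2: 0.74; 3: 0.125.
By total probability, P(X = 0) = 0.15·0.000911882 + 0.42·0.74 + 0.43·0.125 = 0.364687.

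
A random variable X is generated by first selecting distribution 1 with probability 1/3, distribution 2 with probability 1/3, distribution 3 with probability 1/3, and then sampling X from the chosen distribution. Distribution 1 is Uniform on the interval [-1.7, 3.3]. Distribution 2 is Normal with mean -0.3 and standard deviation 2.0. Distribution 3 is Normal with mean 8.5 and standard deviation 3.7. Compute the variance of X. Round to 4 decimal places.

21.9178

Per component, 1: μ=0.8, E[X²]=2.72333; 2: μ=-0.3, E[X²]=4.09; 3: μ=8.5, E[X²]=85.94.
E[X] = 0.333333·0.8 + 0.333333·-0.3 + 0.333333·8.5 = 3.
E[X²] = 0.333333·2.72333 + 0.333333·4.09 + 0.333333·85.94 = 30.9178.
Var(X) = E[X²] − (E[X])² = 30.9178 − 9 = 21.9178.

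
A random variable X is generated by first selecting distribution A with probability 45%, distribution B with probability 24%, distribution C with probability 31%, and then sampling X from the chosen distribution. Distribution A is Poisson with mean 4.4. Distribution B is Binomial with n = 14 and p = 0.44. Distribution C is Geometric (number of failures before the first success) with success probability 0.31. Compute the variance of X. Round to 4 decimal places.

7.1792

Per component, A: μ=4.4, E[X²]=23.76; B: μ=6.16, E[X²]=41.3952; C: μ=2.22581, E[X²]=12.1342.
E[X] = 0.45·4.4 + 0.24·6.16 + 0.31·2.22581 = 4.1484.
E[X²] = 0.45·23.76 + 0.24·41.3952 + 0.31·12.1342 = 24.3885.
Var(X) = E[X²] − (E[X])² = 24.3885 − 17.2092 = 7.17924.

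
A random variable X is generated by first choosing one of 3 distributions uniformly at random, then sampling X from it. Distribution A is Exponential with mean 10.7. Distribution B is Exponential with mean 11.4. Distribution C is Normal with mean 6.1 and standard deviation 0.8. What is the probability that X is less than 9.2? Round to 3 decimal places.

0.710

Conditional on each component, P(X < 9.2): A: 0.576759; B: 0.553813; C: 0.999947.
By total probability, P(X < 9.2) = 0.333333·0.576759 + 0.333333·0.553813 + 0.333333·0.999947 = 0.710173.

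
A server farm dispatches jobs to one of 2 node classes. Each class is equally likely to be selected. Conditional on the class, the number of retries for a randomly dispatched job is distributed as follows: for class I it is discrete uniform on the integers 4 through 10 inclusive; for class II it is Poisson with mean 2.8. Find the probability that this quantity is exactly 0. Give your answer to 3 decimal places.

0.030

Conditional on each class, P(X = 0): I: 0; II: 0.0608101.
By total probability, P(X = 0) = 0.5·0 + 0.5·0.0608101 = 0.030405.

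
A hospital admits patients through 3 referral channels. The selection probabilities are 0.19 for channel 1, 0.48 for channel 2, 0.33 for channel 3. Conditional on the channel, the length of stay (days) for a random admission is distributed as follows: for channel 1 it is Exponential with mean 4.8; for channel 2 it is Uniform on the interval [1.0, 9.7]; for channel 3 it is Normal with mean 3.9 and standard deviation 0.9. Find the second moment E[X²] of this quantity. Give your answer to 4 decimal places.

For each component E[X²] = Var + (mean)², giving 1: 46.08; 2: 34.93; 3: 16.02.
Overall E[X²] = 0.19·46.08 + 0.48·34.93 + 0.33·16.02 = 30.8082.

30.8082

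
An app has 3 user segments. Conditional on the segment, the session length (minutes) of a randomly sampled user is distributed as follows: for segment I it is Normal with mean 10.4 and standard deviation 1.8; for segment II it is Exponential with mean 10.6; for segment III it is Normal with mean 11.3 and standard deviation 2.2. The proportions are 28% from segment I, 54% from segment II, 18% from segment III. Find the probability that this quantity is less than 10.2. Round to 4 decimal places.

Conditional on each segment, P(X < 10.2): I: 0.455764; II: 0.617973; III: 0.308538.
By total probability, P(X < 10.2) = 0.28·0.455764 + 0.54·0.617973 + 0.18·0.308538 = 0.516856.

0.5169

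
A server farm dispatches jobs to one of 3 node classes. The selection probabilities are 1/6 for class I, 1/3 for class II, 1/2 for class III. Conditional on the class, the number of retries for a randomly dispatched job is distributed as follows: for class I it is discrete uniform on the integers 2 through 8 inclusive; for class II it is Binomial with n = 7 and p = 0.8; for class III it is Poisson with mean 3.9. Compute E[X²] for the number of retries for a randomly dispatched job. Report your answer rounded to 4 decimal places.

For each component E[X²] = Var + (mean)², giving I: 29; II: 32.48; III: 19.11.
Overall E[X²] = 0.166667·29 + 0.333333·32.48 + 0.5·19.11 = 25.215.

25.2150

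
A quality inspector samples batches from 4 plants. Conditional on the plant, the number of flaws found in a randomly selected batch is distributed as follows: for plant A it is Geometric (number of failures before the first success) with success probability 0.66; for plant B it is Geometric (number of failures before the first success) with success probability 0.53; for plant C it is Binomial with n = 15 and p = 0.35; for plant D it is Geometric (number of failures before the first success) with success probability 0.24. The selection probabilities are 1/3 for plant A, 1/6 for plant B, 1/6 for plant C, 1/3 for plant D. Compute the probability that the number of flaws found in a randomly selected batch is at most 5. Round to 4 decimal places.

0.8608

Conditional on each plant, P(X ≤ 5): A: 0.998455; B: 0.989221; C: 0.564282; D: 0.8073.
By total probability, P(X ≤ 5) = 0.333333·0.998455 + 0.166667·0.989221 + 0.166667·0.564282 + 0.333333·0.8073 = 0.860836.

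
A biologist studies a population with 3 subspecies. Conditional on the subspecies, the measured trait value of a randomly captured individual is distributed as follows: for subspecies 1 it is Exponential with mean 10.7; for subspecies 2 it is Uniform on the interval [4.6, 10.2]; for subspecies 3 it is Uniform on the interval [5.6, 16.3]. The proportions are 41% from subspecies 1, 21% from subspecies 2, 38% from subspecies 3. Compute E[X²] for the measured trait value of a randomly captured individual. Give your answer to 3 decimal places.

For each component E[X²] = Var + (mean)², giving 1: 228.98; 2: 57.3733; 3: 129.443.
Overall E[X²] = 0.41·228.98 + 0.21·57.3733 + 0.38·129.443 = 155.119.

155.119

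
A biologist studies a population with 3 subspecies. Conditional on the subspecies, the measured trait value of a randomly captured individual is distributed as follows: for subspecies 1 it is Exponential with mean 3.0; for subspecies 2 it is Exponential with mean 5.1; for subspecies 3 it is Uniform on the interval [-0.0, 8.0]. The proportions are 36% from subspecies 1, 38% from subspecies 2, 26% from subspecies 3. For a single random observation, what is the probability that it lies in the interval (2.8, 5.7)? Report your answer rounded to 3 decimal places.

0.277

Conditional on each subspecies, P(2.8 < X < 5.7): 1: 0.243672; 2: 0.250467; 3: 0.3625.
By total probability, P(2.8 < X < 5.7) = 0.36·0.243672 + 0.38·0.250467 + 0.26·0.3625 = 0.27715.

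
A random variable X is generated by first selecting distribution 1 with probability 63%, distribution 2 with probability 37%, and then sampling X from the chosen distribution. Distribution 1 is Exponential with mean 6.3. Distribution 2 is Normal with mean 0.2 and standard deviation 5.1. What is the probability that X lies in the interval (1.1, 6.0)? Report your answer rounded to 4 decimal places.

Conditional on each component, P(1.1 < X < 6.0): 1: 0.453969; 2: 0.302246.
By total probability, P(1.1 < X < 6.0) = 0.63·0.453969 + 0.37·0.302246 = 0.397832.

0.3978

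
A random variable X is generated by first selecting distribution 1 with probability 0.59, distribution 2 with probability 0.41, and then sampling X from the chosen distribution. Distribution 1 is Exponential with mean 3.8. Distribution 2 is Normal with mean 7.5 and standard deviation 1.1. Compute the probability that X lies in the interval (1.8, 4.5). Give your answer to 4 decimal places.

0.1882

Conditional on each component, P(1.8 < X < 4.5): 1: 0.316716; 2: 0.0031929.
By total probability, P(1.8 < X < 4.5) = 0.59·0.316716 + 0.41·0.0031929 = 0.188172.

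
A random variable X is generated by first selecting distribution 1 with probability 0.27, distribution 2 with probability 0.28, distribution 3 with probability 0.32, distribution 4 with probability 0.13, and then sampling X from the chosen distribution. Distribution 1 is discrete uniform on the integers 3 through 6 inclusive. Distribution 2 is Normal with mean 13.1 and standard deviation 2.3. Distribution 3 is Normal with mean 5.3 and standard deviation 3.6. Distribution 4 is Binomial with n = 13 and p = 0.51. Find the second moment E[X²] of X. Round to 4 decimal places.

For each component E[X²] = Var + (mean)², giving 1: 21.5; 2: 176.9; 3: 41.05; 4: 47.2056.
Overall E[X²] = 0.27·21.5 + 0.28·176.9 + 0.32·41.05 + 0.13·47.2056 = 74.6097.

74.6097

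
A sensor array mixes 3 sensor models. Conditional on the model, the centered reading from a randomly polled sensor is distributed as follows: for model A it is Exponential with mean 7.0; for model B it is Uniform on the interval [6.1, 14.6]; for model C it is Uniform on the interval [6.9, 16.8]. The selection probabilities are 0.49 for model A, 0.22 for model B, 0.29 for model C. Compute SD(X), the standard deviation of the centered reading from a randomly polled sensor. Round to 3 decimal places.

Per component, A: μ=7, E[X²]=98; B: μ=10.35, E[X²]=113.143; C: μ=11.85, E[X²]=148.59.
E[X] = 0.49·7 + 0.22·10.35 + 0.29·11.85 = 9.1435.
E[X²] = 0.49·98 + 0.22·113.143 + 0.29·148.59 = 116.003.
Var(X) = E[X²] − (E[X])² = 116.003 − 83.6036 = 32.399.
SD(X) = √32.399 = 5.69202.

5.692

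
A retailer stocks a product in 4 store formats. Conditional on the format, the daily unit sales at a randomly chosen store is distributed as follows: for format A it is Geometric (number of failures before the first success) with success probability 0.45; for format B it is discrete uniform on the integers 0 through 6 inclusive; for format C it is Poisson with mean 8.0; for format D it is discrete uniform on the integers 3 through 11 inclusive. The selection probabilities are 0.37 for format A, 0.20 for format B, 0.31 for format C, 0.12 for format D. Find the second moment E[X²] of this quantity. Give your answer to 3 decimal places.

For each component E[X²] = Var + (mean)², giving A: 4.20988; B: 13; C: 72; D: 55.6667.
Overall E[X²] = 0.37·4.20988 + 0.2·13 + 0.31·72 + 0.12·55.6667 = 33.1577.

33.158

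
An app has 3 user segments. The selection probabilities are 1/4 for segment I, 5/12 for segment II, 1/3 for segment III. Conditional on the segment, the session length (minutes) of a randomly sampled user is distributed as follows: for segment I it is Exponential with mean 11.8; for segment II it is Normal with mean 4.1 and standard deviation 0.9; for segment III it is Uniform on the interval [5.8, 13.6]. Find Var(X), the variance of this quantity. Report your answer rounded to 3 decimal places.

47.737

Per component, I: μ=11.8, E[X²]=278.48; II: μ=4.1, E[X²]=17.62; III: μ=9.7, E[X²]=99.16.
E[X] = 0.25·11.8 + 0.416667·4.1 + 0.333333·9.7 = 7.89167.
E[X²] = 0.25·278.48 + 0.416667·17.62 + 0.333333·99.16 = 110.015.
Var(X) = E[X²] − (E[X])² = 110.015 − 62.2784 = 47.7366.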